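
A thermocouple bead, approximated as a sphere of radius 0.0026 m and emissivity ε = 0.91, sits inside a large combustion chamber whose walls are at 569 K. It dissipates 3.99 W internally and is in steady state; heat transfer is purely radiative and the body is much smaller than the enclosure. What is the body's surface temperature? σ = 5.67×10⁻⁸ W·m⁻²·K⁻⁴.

For a small grey body in a large enclosure, net radiated power = εσA(T⁴ − T_w⁴).
Steady state: P = εσA(T⁴ − T_w⁴) with A = 4πr² = 8.495×10⁻⁵ m².
T⁴ = P/(εσA) + T_w⁴ = 3.99/(0.91·5.67×10⁻⁸·8.495×10⁻⁵) + (569)⁴
    = 9.103×10¹¹ + 1.048×10¹¹ = 1.015×10¹² K⁴.

T ≈ 1000 K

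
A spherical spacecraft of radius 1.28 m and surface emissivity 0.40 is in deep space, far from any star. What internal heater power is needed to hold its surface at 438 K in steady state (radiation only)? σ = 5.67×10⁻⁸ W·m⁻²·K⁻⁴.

P = εσ·4πr²·T⁴.
4πr² = 20.59 m²; T⁴ = 3.680×10¹⁰ K⁴.
P = 0.40·5.67×10⁻⁸·20.59·3.680×10¹⁰.

P ≈ 17200 W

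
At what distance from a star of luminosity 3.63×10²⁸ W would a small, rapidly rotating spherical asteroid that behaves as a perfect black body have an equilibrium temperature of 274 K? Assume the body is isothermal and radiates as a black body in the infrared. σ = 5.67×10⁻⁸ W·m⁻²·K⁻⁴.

d ≈ 1.50×10¹² m

For an isothermal black-emitting sphere, (1−a)S·πr² = σ·4πr²·T⁴ ⇒ S = 4σT⁴/(1−a).
S = 4·5.67×10⁻⁸·(274)⁴/1.00 = 1278 W/m².
Flux falls as S = L/(4πd²), so d = √(L/(4πS)) = √(3.63×10²⁸/(4π·1278)).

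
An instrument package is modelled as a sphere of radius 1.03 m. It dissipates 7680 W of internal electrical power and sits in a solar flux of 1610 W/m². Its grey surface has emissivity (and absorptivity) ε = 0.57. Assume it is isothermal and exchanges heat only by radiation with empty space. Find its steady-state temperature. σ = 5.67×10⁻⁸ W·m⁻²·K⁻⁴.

T ≈ 397 K

At steady state, absorbed solar power + internal power = radiated power.
Absorbed: α·S·A_cross = 0.57·1610·3.333 = 3059 W (cross-section πr²).
Total input = 3059 + 7680 = 10740 W.
Radiated: εσ·A_surf·T⁴ with A_surf = 4πr² = 13.33 m².
T⁴ = 10740/(0.57·5.67×10⁻⁸·13.33) = 2.492×10¹⁰ K⁴.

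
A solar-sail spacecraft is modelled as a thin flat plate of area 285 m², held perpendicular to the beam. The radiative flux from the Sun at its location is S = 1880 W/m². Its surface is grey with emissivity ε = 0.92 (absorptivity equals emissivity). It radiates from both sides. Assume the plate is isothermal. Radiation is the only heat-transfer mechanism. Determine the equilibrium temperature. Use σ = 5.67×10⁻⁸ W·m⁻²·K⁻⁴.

At equilibrium, absorbed power = emitted power.
Absorbing cross-section = A = 285.0 m²; emitting surface = 2A = 570.0 m² (ratio 2).
εS·A_cross = εσ·A_surf·T⁴  ⇒  T⁴ = S/(2σ)   (ε cancels).
T⁴ = 1880/(2·5.67×10⁻⁸) = 1.658×10¹⁰ K⁴.
T = (1.658×10¹⁰)^(1/4).

T ≈ 359 K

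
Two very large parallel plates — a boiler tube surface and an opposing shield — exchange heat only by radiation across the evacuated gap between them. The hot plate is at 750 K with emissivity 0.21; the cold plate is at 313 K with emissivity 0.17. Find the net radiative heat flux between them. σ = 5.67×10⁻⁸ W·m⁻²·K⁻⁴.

For two infinite grey parallel plates, q = σ(T₁⁴ − T₂⁴)/(1/ε₁ + 1/ε₂ − 1).
T₁⁴ − T₂⁴ = 3.164×10¹¹ − 9.598×10⁹ = 3.068×10¹¹ K⁴.
1/ε₁ + 1/ε₂ − 1 = 4.762 + 5.882 − 1 = 9.644.
q = 5.67×10⁻⁸ × 3.068×10¹¹ / 9.644.

q ≈ 1800 W/m²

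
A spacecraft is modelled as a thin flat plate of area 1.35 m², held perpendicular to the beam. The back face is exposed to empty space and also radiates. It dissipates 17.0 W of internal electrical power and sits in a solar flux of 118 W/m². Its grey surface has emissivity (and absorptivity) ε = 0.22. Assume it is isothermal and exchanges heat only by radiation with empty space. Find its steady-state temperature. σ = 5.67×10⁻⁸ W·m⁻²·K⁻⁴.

At steady state, absorbed solar power + internal power = radiated power.
Absorbed: α·S·A_cross = 0.22·118·1.350 = 35.05 W (cross-section A).
Total input = 35.05 + 17.0 = 52.05 W.
Radiated: εσ·A_surf·T⁴ with A_surf = 2A = 2.700 m².
T⁴ = 52.05/(0.22·5.67×10⁻⁸·2.700) = 1.545×10⁹ K⁴.

T ≈ 198 K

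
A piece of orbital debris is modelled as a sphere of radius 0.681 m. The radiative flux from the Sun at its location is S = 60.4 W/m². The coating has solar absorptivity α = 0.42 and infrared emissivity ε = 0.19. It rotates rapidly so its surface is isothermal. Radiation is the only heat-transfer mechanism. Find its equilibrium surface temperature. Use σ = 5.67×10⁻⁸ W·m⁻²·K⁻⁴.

T ≈ 156 K

At equilibrium, absorbed power = emitted power.
Absorbing cross-section = πr² = 1.457 m²; emitting surface = 4πr² = 5.828 m² (ratio 4).
αS·A_cross = εσ·A_surf·T⁴  ⇒  T⁴ = αS/(ε·4σ).
T⁴ = 0.420·60.4/(0.19·4·5.67×10⁻⁸) = 5.887×10⁸ K⁴.
T = (5.887×10⁸)^(1/4).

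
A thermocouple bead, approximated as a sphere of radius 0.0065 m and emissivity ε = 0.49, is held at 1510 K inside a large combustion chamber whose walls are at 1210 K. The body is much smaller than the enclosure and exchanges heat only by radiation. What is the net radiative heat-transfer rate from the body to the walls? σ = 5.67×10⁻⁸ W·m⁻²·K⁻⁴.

For a small grey body in a large enclosure: P_net = εσA(T_body⁴ − T_wall⁴).
A = 4πr² = 5.309×10⁻⁴ m²; T_body⁴ − T_wall⁴ = 5.199×10¹² − 2.144×10¹² = 3.055×10¹² K⁴.
|P_net| = 0.49·5.67×10⁻⁸·5.309×10⁻⁴·3.055×10¹².

P_net ≈ 45.1 W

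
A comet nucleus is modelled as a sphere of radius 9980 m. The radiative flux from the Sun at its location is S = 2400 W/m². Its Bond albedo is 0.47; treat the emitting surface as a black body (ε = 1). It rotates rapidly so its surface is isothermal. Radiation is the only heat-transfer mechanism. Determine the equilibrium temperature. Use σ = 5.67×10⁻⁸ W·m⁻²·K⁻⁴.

T ≈ 274 K

At equilibrium, absorbed power = emitted power.
Absorbing cross-section = πr² = 3.129×10⁸ m²; emitting surface = 4πr² = 1.252×10⁹ m² (ratio 4).
(1−a)S·A_cross = εσ·A_surf·T⁴  ⇒  T⁴ = (1−a)S/(4σ).
T⁴ = 0.530·2400/(4·5.67×10⁻⁸) = 5.608×10⁹ K⁴.
T = (5.608×10⁹)^(1/4).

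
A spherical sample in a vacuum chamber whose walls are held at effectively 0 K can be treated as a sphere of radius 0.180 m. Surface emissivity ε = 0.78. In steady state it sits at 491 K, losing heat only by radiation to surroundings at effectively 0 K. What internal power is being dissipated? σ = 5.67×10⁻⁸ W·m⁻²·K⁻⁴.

Steady state: P = εσA T⁴.
A = 4πr² = 0.4072 m²; T⁴ = (491)⁴ = 5.812×10¹⁰ K⁴.
P = 0.78 × 5.67×10⁻⁸ × 0.4072 × 5.812×10¹⁰.

P ≈ 1050 W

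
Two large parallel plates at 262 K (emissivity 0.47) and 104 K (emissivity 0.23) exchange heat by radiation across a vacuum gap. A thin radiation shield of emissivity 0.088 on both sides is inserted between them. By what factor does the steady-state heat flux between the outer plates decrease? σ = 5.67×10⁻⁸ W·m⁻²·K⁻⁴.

factor ≈ 4.97

Without shield: q₀ = σΔ(T⁴)/(1/ε₁+1/ε₂−1) with denominator 5.475.
With shield the two gaps are in series; the resistances add: (1/ε₁+1/ε_s−1)+(1/ε_s+1/ε₂−1) = 12.49+14.71 = 27.20.
Heat-flux ratio q₀/q = 27.20/5.475.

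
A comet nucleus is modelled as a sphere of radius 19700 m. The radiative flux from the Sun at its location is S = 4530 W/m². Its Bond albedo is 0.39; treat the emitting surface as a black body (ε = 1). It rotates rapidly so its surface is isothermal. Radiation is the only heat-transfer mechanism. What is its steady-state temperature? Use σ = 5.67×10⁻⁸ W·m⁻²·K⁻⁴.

T ≈ 332 K

At equilibrium, absorbed power = emitted power.
Absorbing cross-section = πr² = 1.219×10⁹ m²; emitting surface = 4πr² = 4.877×10⁹ m² (ratio 4).
(1−a)S·A_cross = εσ·A_surf·T⁴  ⇒  T⁴ = (1−a)S/(4σ).
T⁴ = 0.610·4530/(4·5.67×10⁻⁸) = 1.218×10¹⁰ K⁴.
T = (1.218×10¹⁰)^(1/4).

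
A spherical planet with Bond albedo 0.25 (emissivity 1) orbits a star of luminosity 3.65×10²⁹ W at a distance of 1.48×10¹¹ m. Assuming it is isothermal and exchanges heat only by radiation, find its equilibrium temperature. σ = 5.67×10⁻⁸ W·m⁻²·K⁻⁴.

T ≈ 1450 K

First find the stellar flux at distance d: S = L/(4πd²) = 3.65×10²⁹/(4π·(1.48×10¹¹)²) = 1.326×10⁶ W/m².
For an isothermal sphere, absorbed (1−a)S·πr² = emitted σ·4πr²·T⁴, so T⁴ = (1−a)S/(4σ).
T⁴ = 0.750·1.326×10⁶/(4·5.67×10⁻⁸) = 4.385×10¹² K⁴.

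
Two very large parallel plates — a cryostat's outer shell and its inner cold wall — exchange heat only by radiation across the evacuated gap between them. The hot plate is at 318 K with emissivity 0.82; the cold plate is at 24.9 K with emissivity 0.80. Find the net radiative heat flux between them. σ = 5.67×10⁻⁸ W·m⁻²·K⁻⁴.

For two infinite grey parallel plates, q = σ(T₁⁴ − T₂⁴)/(1/ε₁ + 1/ε₂ − 1).
T₁⁴ − T₂⁴ = 1.023×10¹⁰ − 3.844×10⁵ = 1.023×10¹⁰ K⁴.
1/ε₁ + 1/ε₂ − 1 = 1.220 + 1.250 − 1 = 1.470.
q = 5.67×10⁻⁸ × 1.023×10¹⁰ / 1.470.

q ≈ 395 W/m²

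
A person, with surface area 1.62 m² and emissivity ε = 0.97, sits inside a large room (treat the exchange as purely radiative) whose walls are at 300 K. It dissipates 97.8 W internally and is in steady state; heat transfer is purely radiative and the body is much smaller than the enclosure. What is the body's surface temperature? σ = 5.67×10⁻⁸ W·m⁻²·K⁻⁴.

For a small grey body in a large enclosure, net radiated power = εσA(T⁴ − T_w⁴).
Steady state: P = εσA(T⁴ − T_w⁴) with A = 1.62 m².
T⁴ = P/(εσA) + T_w⁴ = 97.8/(0.97·5.67×10⁻⁸·1.620) + (300)⁴
    = 1.098×10⁹ + 8.100×10⁹ = 9.198×10⁹ K⁴.

T ≈ 310 K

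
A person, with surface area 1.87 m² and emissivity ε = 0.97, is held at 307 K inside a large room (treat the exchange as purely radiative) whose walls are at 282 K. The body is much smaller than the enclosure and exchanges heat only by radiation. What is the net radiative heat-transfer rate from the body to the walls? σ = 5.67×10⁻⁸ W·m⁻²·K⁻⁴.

P_net ≈ 263 W

For a small grey body in a large enclosure: P_net = εσA(T_body⁴ − T_wall⁴).
A = 1.87 m²; T_body⁴ − T_wall⁴ = 8.883×10⁹ − 6.324×10⁹ = 2.559×10⁹ K⁴.
|P_net| = 0.97·5.67×10⁻⁸·1.870·2.559×10⁹.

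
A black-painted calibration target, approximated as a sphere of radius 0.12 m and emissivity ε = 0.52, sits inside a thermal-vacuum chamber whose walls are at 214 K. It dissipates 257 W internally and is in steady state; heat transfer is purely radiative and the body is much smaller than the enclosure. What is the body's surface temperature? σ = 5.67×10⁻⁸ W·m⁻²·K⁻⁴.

T ≈ 474 K

For a small grey body in a large enclosure, net radiated power = εσA(T⁴ − T_w⁴).
Steady state: P = εσA(T⁴ − T_w⁴) with A = 4πr² = 0.1810 m².
T⁴ = P/(εσA) + T_w⁴ = 257/(0.52·5.67×10⁻⁸·0.1810) + (214)⁴
    = 4.817×10¹⁰ + 2.097×10⁹ = 5.027×10¹⁰ K⁴.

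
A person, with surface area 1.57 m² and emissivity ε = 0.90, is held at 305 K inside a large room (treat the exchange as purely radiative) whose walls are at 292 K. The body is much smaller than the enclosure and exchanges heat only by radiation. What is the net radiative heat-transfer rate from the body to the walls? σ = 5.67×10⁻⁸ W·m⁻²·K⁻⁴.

P_net ≈ 111 W

For a small grey body in a large enclosure: P_net = εσA(T_body⁴ − T_wall⁴).
A = 1.57 m²; T_body⁴ − T_wall⁴ = 8.654×10⁹ − 7.270×10⁹ = 1.384×10⁹ K⁴.
|P_net| = 0.90·5.67×10⁻⁸·1.570·1.384×10⁹.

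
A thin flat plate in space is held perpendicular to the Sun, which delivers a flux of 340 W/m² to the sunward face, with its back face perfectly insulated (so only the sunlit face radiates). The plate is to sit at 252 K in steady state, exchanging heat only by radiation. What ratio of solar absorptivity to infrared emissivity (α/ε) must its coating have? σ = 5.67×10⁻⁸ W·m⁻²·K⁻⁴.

α/ε ≈ 0.673

Balance: αS·A = εσ·1A·T⁴ ⇒ α/ε = σT⁴/S.
α/ε = 5.67×10⁻⁸·(252)⁴/340 = 5.67×10⁻⁸·4.033×10⁹/340.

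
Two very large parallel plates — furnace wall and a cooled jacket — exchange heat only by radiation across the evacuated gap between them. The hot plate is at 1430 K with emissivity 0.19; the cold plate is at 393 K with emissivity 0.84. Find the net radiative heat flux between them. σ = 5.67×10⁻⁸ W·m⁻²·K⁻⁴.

q ≈ 43200 W/m²

For two infinite grey parallel plates, q = σ(T₁⁴ − T₂⁴)/(1/ε₁ + 1/ε₂ − 1).
T₁⁴ − T₂⁴ = 4.182×10¹² − 2.385×10¹⁰ = 4.158×10¹² K⁴.
1/ε₁ + 1/ε₂ − 1 = 5.263 + 1.190 − 1 = 5.454.
q = 5.67×10⁻⁸ × 4.158×10¹² / 5.454.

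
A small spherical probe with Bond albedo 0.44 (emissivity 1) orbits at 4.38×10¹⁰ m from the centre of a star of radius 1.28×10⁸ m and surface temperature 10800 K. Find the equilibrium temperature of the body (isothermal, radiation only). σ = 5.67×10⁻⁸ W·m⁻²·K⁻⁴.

The star's surface emits σT_*⁴; at distance d the flux is S = σT_*⁴(R_*/d)².
S = 5.67×10⁻⁸·(10800)⁴·(1.28×10⁸/4.38×10¹⁰)² = 6588 W/m².
For an isothermal sphere T⁴ = (1−a)S/(4σ) = 1.627×10¹⁰ K⁴.

T ≈ 357 K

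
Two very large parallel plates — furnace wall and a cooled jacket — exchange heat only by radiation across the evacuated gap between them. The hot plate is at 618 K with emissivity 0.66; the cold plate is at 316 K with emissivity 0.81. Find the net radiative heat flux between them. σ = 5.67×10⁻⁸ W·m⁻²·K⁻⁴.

For two infinite grey parallel plates, q = σ(T₁⁴ − T₂⁴)/(1/ε₁ + 1/ε₂ − 1).
T₁⁴ − T₂⁴ = 1.459×10¹¹ − 9.971×10⁹ = 1.359×10¹¹ K⁴.
1/ε₁ + 1/ε₂ − 1 = 1.515 + 1.235 − 1 = 1.750.
q = 5.67×10⁻⁸ × 1.359×10¹¹ / 1.750.

q ≈ 4400 W/m²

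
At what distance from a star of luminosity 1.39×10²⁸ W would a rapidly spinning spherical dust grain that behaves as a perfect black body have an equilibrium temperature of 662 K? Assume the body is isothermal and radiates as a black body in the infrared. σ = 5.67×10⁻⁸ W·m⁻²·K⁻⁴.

d ≈ 1.59×10¹¹ m

For an isothermal black-emitting sphere, (1−a)S·πr² = σ·4πr²·T⁴ ⇒ S = 4σT⁴/(1−a).
S = 4·5.67×10⁻⁸·(662)⁴/1.00 = 43560 W/m².
Flux falls as S = L/(4πd²), so d = √(L/(4πS)) = √(1.39×10²⁸/(4π·43560)).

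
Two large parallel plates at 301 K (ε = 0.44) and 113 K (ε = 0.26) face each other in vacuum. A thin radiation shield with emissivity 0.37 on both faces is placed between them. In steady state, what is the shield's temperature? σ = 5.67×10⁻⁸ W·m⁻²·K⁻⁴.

In steady state the net flux on the hot side equals that on the cold side.
σ(T₁⁴−T_s⁴)/D₁ = σ(T_s⁴−T₂⁴)/D₂, with D₁ = 1/ε₁+1/ε_s−1 = 3.975, D₂ = 1/ε_s+1/ε₂−1 = 5.549.
Solve for T_s⁴: T_s⁴ = (D₂·T₁⁴ + D₁·T₂⁴)/(D₁+D₂) = 4.850×10⁹ K⁴.

T_s ≈ 264 K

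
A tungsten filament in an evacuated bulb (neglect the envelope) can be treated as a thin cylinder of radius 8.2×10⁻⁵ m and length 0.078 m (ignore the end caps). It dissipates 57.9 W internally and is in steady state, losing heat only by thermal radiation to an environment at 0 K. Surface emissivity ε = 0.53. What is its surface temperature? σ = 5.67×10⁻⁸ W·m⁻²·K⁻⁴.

Steady state: internal power = radiated power, P = εσA T⁴.
Radiating area A = 2πrL = 4.019×10⁻⁵ m².
T⁴ = P/(εσA) = 57.9/(0.53·5.67×10⁻⁸·4.019×10⁻⁵) = 4.794×10¹³ K⁴.
T = (4.794×10¹³)^(1/4).

T ≈ 2630 K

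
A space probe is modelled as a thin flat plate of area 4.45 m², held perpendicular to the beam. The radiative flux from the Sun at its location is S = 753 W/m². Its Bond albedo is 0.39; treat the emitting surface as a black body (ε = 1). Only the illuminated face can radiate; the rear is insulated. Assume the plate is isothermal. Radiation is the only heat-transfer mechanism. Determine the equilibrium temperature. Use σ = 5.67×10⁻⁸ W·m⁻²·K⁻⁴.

T ≈ 300 K

At equilibrium, absorbed power = emitted power.
Absorbing cross-section = A = 4.450 m²; emitting surface = A = 4.450 m² (ratio 1).
(1−a)S·A_cross = εσ·A_surf·T⁴  ⇒  T⁴ = (1−a)S/(1σ).
T⁴ = 0.610·753/(1·5.67×10⁻⁸) = 8.101×10⁹ K⁴.
T = (8.101×10⁹)^(1/4).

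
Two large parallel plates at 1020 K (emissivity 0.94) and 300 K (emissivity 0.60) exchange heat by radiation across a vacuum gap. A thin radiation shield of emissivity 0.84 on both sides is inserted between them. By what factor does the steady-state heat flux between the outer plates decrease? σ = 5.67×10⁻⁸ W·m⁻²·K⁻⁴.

Without shield: q₀ = σΔ(T⁴)/(1/ε₁+1/ε₂−1) with denominator 1.730.
With shield the two gaps are in series; the resistances add: (1/ε₁+1/ε_s−1)+(1/ε_s+1/ε₂−1) = 1.254+1.857 = 3.111.
Heat-flux ratio q₀/q = 3.111/1.730.

factor ≈ 1.80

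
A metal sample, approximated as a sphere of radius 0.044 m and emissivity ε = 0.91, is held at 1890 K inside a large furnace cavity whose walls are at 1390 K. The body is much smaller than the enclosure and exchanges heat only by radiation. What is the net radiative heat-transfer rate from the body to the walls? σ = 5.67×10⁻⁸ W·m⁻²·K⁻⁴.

For a small grey body in a large enclosure: P_net = εσA(T_body⁴ − T_wall⁴).
A = 4πr² = 0.02433 m²; T_body⁴ − T_wall⁴ = 1.276×10¹³ − 3.733×10¹² = 9.027×10¹² K⁴.
|P_net| = 0.91·5.67×10⁻⁸·0.02433·9.027×10¹².

P_net ≈ 11300 W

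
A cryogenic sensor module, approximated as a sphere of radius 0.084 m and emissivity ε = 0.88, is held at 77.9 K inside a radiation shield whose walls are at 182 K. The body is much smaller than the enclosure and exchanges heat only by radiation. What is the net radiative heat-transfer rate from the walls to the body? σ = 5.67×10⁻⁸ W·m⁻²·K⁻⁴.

P_net ≈ 4.69 W

For a small grey body in a large enclosure: P_net = εσA(T_body⁴ − T_wall⁴).
A = 4πr² = 0.08867 m²; T_body⁴ − T_wall⁴ = 3.683×10⁷ − 1.097×10⁹ = -1.060×10⁹ K⁴.
|P_net| = 0.88·5.67×10⁻⁸·0.08867·1.060×10⁹.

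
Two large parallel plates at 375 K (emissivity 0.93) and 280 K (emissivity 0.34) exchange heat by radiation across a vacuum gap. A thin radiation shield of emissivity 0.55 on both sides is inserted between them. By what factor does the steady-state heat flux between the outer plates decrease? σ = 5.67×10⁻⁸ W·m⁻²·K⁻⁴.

factor ≈ 1.87

Without shield: q₀ = σΔ(T⁴)/(1/ε₁+1/ε₂−1) with denominator 3.016.
With shield the two gaps are in series; the resistances add: (1/ε₁+1/ε_s−1)+(1/ε_s+1/ε₂−1) = 1.893+3.759 = 5.653.
Heat-flux ratio q₀/q = 5.653/3.016.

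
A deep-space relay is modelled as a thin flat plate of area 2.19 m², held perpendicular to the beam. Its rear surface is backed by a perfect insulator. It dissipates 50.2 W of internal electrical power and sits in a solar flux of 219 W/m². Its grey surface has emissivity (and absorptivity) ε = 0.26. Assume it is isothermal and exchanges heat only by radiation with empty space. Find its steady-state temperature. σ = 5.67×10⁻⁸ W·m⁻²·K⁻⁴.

At steady state, absorbed solar power + internal power = radiated power.
Absorbed: α·S·A_cross = 0.26·219·2.190 = 124.7 W (cross-section A).
Total input = 124.7 + 50.2 = 174.9 W.
Radiated: εσ·A_surf·T⁴ with A_surf = A = 2.190 m².
T⁴ = 174.9/(0.26·5.67×10⁻⁸·2.190) = 5.417×10⁹ K⁴.

T ≈ 271 K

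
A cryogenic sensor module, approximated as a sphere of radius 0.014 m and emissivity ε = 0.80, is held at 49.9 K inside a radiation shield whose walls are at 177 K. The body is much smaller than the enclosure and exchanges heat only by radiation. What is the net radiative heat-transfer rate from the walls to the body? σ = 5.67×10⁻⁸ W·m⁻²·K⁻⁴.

P_net ≈ 0.109 W

For a small grey body in a large enclosure: P_net = εσA(T_body⁴ − T_wall⁴).
A = 4πr² = 0.002463 m²; T_body⁴ − T_wall⁴ = 6.200×10⁶ − 9.815×10⁸ = -9.753×10⁸ K⁴.
|P_net| = 0.80·5.67×10⁻⁸·0.002463·9.753×10⁸.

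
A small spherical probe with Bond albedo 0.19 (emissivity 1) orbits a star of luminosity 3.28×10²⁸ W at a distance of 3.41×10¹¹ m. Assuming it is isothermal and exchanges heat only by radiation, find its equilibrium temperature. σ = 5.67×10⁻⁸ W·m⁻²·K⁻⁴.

First find the stellar flux at distance d: S = L/(4πd²) = 3.28×10²⁸/(4π·(3.41×10¹¹)²) = 22450 W/m².
For an isothermal sphere, absorbed (1−a)S·πr² = emitted σ·4πr²·T⁴, so T⁴ = (1−a)S/(4σ).
T⁴ = 0.810·22450/(4·5.67×10⁻⁸) = 8.017×10¹⁰ K⁴.

T ≈ 532 K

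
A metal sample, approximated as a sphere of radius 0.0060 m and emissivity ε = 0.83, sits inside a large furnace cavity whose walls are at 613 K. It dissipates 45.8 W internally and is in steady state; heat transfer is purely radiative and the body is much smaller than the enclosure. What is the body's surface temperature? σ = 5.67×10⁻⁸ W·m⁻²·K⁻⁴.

For a small grey body in a large enclosure, net radiated power = εσA(T⁴ − T_w⁴).
Steady state: P = εσA(T⁴ − T_w⁴) with A = 4πr² = 4.524×10⁻⁴ m².
T⁴ = P/(εσA) + T_w⁴ = 45.8/(0.83·5.67×10⁻⁸·4.524×10⁻⁴) + (613)⁴
    = 2.151×10¹² + 1.412×10¹¹ = 2.292×10¹² K⁴.

T ≈ 1230 K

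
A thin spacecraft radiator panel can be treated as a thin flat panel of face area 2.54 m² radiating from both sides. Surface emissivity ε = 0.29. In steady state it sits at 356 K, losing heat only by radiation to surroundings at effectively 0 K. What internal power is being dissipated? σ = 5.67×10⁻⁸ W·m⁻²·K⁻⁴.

P ≈ 1340 W

Steady state: P = εσA T⁴.
A = 2·2.54 = 5.080 m²; T⁴ = (356)⁴ = 1.606×10¹⁰ K⁴.
P = 0.29 × 5.67×10⁻⁸ × 5.080 × 1.606×10¹⁰.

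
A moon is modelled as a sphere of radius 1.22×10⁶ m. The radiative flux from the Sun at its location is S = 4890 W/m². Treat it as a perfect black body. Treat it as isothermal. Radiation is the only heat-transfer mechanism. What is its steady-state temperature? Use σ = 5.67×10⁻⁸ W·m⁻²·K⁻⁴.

T ≈ 383 K

At equilibrium, absorbed power = emitted power.
Absorbing cross-section = πr² = 4.676×10¹² m²; emitting surface = 4πr² = 1.870×10¹³ m² (ratio 4).
S·A_cross = εσ·A_surf·T⁴  ⇒  T⁴ = S/(4σ).
T⁴ = 1.00·4890/(4·5.67×10⁻⁸) = 2.156×10¹⁰ K⁴.
T = (2.156×10¹⁰)^(1/4).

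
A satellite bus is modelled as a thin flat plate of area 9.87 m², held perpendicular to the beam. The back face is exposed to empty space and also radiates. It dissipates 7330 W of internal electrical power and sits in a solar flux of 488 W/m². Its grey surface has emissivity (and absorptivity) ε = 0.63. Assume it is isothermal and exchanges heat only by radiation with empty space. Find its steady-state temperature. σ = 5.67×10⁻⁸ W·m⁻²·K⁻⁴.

T ≈ 348 K

At steady state, absorbed solar power + internal power = radiated power.
Absorbed: α·S·A_cross = 0.63·488·9.870 = 3034 W (cross-section A).
Total input = 3034 + 7330 = 10360 W.
Radiated: εσ·A_surf·T⁴ with A_surf = 2A = 19.74 m².
T⁴ = 10360/(0.63·5.67×10⁻⁸·19.74) = 1.470×10¹⁰ K⁴.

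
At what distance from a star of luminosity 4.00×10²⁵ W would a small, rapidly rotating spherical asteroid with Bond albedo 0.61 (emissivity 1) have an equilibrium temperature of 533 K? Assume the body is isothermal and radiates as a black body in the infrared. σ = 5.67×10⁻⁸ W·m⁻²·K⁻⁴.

d ≈ 8.24×10⁹ m

For an isothermal black-emitting sphere, (1−a)S·πr² = σ·4πr²·T⁴ ⇒ S = 4σT⁴/(1−a).
S = 4·5.67×10⁻⁸·(533)⁴/0.390 = 46930 W/m².
Flux falls as S = L/(4πd²), so d = √(L/(4πS)) = √(4.00×10²⁵/(4π·46930)).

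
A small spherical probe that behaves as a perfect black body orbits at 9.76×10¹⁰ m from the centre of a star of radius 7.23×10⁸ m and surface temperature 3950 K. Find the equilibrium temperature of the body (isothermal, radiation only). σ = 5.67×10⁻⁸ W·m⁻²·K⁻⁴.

The star's surface emits σT_*⁴; at distance d the flux is S = σT_*⁴(R_*/d)².
S = 5.67×10⁻⁸·(3950)⁴·(7.23×10⁸/9.76×10¹⁰)² = 757.4 W/m².
For an isothermal sphere T⁴ = (1−a)S/(4σ) = 3.340×10⁹ K⁴.

T ≈ 240 K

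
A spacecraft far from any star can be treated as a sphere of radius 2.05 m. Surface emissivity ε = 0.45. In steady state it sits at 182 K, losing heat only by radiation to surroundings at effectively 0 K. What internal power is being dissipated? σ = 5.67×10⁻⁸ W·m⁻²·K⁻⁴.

P ≈ 1480 W

Steady state: P = εσA T⁴.
A = 4πr² = 52.81 m²; T⁴ = (182)⁴ = 1.097×10⁹ K⁴.
P = 0.45 × 5.67×10⁻⁸ × 52.81 × 1.097×10⁹.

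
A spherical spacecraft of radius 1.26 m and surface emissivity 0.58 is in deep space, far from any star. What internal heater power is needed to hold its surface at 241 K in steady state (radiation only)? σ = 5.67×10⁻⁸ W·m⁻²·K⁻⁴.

P ≈ 2210 W

P = εσ·4πr²·T⁴.
4πr² = 19.95 m²; T⁴ = 3.373×10⁹ K⁴.
P = 0.58·5.67×10⁻⁸·19.95·3.373×10⁹.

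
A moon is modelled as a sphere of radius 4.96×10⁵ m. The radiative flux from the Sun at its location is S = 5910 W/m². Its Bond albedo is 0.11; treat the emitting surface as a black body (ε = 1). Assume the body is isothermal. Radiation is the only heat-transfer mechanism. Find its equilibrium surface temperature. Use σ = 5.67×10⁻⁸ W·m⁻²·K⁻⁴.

T ≈ 390 K

At equilibrium, absorbed power = emitted power.
Absorbing cross-section = πr² = 7.729×10¹¹ m²; emitting surface = 4πr² = 3.092×10¹² m² (ratio 4).
(1−a)S·A_cross = εσ·A_surf·T⁴  ⇒  T⁴ = (1−a)S/(4σ).
T⁴ = 0.890·5910/(4·5.67×10⁻⁸) = 2.319×10¹⁰ K⁴.
T = (2.319×10¹⁰)^(1/4).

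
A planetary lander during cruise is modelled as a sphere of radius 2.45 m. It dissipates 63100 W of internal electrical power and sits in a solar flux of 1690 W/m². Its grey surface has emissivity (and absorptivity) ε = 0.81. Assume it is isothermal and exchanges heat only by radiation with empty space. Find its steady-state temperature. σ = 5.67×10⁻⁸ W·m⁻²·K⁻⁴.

At steady state, absorbed solar power + internal power = radiated power.
Absorbed: α·S·A_cross = 0.81·1690·18.86 = 25810 W (cross-section πr²).
Total input = 25810 + 63100 = 88910 W.
Radiated: εσ·A_surf·T⁴ with A_surf = 4πr² = 75.43 m².
T⁴ = 88910/(0.81·5.67×10⁻⁸·75.43) = 2.567×10¹⁰ K⁴.

T ≈ 400 K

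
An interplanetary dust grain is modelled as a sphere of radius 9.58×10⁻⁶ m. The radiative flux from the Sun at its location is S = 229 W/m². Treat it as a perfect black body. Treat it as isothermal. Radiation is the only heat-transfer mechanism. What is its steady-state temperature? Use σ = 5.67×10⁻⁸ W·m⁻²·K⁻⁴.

T ≈ 178 K

At equilibrium, absorbed power = emitted power.
Absorbing cross-section = πr² = 2.883×10⁻¹⁰ m²; emitting surface = 4πr² = 1.153×10⁻⁹ m² (ratio 4).
S·A_cross = εσ·A_surf·T⁴  ⇒  T⁴ = S/(4σ).
T⁴ = 1.00·229/(4·5.67×10⁻⁸) = 1.010×10⁹ K⁴.
T = (1.010×10⁹)^(1/4).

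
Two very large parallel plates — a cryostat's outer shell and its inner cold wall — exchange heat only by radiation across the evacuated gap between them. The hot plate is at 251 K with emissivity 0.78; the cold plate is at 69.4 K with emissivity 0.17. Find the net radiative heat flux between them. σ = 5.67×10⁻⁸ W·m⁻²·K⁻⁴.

q ≈ 36.3 W/m²

For two infinite grey parallel plates, q = σ(T₁⁴ − T₂⁴)/(1/ε₁ + 1/ε₂ − 1).
T₁⁴ − T₂⁴ = 3.969×10⁹ − 2.320×10⁷ = 3.946×10⁹ K⁴.
1/ε₁ + 1/ε₂ − 1 = 1.282 + 5.882 − 1 = 6.164.
q = 5.67×10⁻⁸ × 3.946×10⁹ / 6.164.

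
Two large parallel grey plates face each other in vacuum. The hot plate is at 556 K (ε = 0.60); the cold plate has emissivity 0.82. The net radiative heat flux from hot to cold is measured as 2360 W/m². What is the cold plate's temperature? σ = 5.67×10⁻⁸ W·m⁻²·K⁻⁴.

q = σ(T₁⁴ − T₂⁴)/(1/ε₁ + 1/ε₂ − 1); denominator = 1.886.
T₂⁴ = T₁⁴ − q·(1/ε₁+1/ε₂−1)/σ = 9.557×10¹⁰ − 2360·1.886/5.67×10⁻⁸
    = 1.706×10¹⁰ K⁴.

T₂ ≈ 361 K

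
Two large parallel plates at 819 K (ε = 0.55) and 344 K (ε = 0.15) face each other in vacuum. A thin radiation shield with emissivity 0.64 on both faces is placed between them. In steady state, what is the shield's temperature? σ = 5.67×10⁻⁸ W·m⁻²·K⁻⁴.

In steady state the net flux on the hot side equals that on the cold side.
σ(T₁⁴−T_s⁴)/D₁ = σ(T_s⁴−T₂⁴)/D₂, with D₁ = 1/ε₁+1/ε_s−1 = 2.381, D₂ = 1/ε_s+1/ε₂−1 = 7.229.
Solve for T_s⁴: T_s⁴ = (D₂·T₁⁴ + D₁·T₂⁴)/(D₁+D₂) = 3.419×10¹¹ K⁴.

T_s ≈ 765 K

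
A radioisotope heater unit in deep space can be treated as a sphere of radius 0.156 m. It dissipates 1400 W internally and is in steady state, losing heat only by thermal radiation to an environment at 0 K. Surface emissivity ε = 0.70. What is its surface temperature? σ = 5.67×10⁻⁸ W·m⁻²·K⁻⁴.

Steady state: internal power = radiated power, P = εσA T⁴.
Radiating area A = 4πr² = 0.3058 m².
T⁴ = P/(εσA) = 1400/(0.70·5.67×10⁻⁸·0.3058) = 1.153×10¹¹ K⁴.
T = (1.153×10¹¹)^(1/4).

T ≈ 583 K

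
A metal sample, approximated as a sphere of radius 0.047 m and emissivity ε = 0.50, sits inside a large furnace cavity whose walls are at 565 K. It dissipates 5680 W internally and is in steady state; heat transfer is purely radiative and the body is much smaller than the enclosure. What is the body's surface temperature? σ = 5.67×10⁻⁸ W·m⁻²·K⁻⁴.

For a small grey body in a large enclosure, net radiated power = εσA(T⁴ − T_w⁴).
Steady state: P = εσA(T⁴ − T_w⁴) with A = 4πr² = 0.02776 m².
T⁴ = P/(εσA) + T_w⁴ = 5680/(0.50·5.67×10⁻⁸·0.02776) + (565)⁴
    = 7.218×10¹² + 1.019×10¹¹ = 7.319×10¹² K⁴.

T ≈ 1640 K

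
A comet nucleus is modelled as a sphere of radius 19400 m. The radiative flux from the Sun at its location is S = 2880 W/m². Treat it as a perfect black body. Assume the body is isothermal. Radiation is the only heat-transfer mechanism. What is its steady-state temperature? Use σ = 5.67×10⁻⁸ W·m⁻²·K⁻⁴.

At equilibrium, absorbed power = emitted power.
Absorbing cross-section = πr² = 1.182×10⁹ m²; emitting surface = 4πr² = 4.729×10⁹ m² (ratio 4).
S·A_cross = εσ·A_surf·T⁴  ⇒  T⁴ = S/(4σ).
T⁴ = 1.00·2880/(4·5.67×10⁻⁸) = 1.270×10¹⁰ K⁴.
T = (1.270×10¹⁰)^(1/4).

T ≈ 336 K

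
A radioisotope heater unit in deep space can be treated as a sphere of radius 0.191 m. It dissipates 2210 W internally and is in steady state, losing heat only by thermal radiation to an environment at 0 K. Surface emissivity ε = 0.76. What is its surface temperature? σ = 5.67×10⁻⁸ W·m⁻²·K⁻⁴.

T ≈ 578 K

Steady state: internal power = radiated power, P = εσA T⁴.
Radiating area A = 4πr² = 0.4584 m².
T⁴ = P/(εσA) = 2210/(0.76·5.67×10⁻⁸·0.4584) = 1.119×10¹¹ K⁴.
T = (1.119×10¹¹)^(1/4).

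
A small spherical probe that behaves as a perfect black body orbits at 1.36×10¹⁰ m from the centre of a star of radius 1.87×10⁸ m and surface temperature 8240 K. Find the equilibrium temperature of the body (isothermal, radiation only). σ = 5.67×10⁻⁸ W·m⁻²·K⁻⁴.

T ≈ 683 K

The star's surface emits σT_*⁴; at distance d the flux is S = σT_*⁴(R_*/d)².
S = 5.67×10⁻⁸·(8240)⁴·(1.87×10⁸/1.36×10¹⁰)² = 49420 W/m².
For an isothermal sphere T⁴ = (1−a)S/(4σ) = 2.179×10¹¹ K⁴.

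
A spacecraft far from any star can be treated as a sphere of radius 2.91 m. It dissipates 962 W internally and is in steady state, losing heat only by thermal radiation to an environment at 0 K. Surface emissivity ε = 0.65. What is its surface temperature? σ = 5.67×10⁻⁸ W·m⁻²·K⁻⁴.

Steady state: internal power = radiated power, P = εσA T⁴.
Radiating area A = 4πr² = 106.4 m².
T⁴ = P/(εσA) = 962/(0.65·5.67×10⁻⁸·106.4) = 2.453×10⁸ K⁴.
T = (2.453×10⁸)^(1/4).

T ≈ 125 K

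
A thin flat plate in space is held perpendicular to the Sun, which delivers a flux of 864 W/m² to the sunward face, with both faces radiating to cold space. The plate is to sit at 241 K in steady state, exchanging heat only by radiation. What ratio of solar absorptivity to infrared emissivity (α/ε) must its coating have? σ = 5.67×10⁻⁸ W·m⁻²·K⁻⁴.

α/ε ≈ 0.443

Balance: αS·A = εσ·2A·T⁴ ⇒ α/ε = 2σT⁴/S.
α/ε = 2·5.67×10⁻⁸·(241)⁴/864 = 2·5.67×10⁻⁸·3.373×10⁹/864.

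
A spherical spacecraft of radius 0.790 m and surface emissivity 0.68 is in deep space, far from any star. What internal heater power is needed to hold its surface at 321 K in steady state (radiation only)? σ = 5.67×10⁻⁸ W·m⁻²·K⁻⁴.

P = εσ·4πr²·T⁴.
4πr² = 7.843 m²; T⁴ = 1.062×10¹⁰ K⁴.
P = 0.68·5.67×10⁻⁸·7.843·1.062×10¹⁰.

P ≈ 3210 W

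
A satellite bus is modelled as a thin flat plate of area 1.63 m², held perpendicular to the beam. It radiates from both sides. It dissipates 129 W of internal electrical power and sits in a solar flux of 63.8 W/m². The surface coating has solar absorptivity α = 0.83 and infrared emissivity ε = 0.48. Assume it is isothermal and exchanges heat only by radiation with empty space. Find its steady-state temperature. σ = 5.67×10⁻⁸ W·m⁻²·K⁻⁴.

T ≈ 222 K

At steady state, absorbed solar power + internal power = radiated power.
Absorbed: α·S·A_cross = 0.83·63.8·1.630 = 86.32 W (cross-section A).
Total input = 86.32 + 129 = 215.3 W.
Radiated: εσ·A_surf·T⁴ with A_surf = 2A = 3.260 m².
T⁴ = 215.3/(0.48·5.67×10⁻⁸·3.260) = 2.427×10⁹ K⁴.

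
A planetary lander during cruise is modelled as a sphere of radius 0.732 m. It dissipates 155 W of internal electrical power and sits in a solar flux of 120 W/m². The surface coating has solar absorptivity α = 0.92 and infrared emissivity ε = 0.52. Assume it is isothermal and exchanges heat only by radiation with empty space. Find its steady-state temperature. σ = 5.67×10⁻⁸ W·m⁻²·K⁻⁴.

T ≈ 204 K

At steady state, absorbed solar power + internal power = radiated power.
Absorbed: α·S·A_cross = 0.92·120·1.683 = 185.8 W (cross-section πr²).
Total input = 185.8 + 155 = 340.8 W.
Radiated: εσ·A_surf·T⁴ with A_surf = 4πr² = 6.733 m².
T⁴ = 340.8/(0.52·5.67×10⁻⁸·6.733) = 1.717×10⁹ K⁴.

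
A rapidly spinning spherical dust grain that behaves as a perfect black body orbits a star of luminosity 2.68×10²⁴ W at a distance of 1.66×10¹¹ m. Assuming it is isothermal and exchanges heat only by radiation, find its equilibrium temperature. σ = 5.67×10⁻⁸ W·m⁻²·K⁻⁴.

T ≈ 76.4 K

First find the stellar flux at distance d: S = L/(4πd²) = 2.68×10²⁴/(4π·(1.66×10¹¹)²) = 7.739 W/m².
For an isothermal sphere, absorbed (1−a)S·πr² = emitted σ·4πr²·T⁴, so T⁴ = (1−a)S/(4σ).
T⁴ = 1.00·7.739/(4·5.67×10⁻⁸) = 3.412×10⁷ K⁴.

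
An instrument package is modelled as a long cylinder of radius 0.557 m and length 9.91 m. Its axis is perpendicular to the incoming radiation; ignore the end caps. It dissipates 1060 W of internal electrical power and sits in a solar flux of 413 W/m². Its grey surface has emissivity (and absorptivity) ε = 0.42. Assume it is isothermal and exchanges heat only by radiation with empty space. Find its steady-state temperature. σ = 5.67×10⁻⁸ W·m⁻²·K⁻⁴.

At steady state, absorbed solar power + internal power = radiated power.
Absorbed: α·S·A_cross = 0.42·413·11.04 = 1915 W (cross-section 2rL).
Total input = 1915 + 1060 = 2975 W.
Radiated: εσ·A_surf·T⁴ with A_surf = 2πrL = 34.68 m².
T⁴ = 2975/(0.42·5.67×10⁻⁸·34.68) = 3.602×10⁹ K⁴.

T ≈ 245 K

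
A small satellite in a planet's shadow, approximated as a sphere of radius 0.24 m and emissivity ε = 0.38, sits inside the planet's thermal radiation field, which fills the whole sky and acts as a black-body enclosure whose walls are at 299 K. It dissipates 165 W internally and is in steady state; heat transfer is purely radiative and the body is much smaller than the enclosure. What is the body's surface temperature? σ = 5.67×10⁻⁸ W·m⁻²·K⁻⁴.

For a small grey body in a large enclosure, net radiated power = εσA(T⁴ − T_w⁴).
Steady state: P = εσA(T⁴ − T_w⁴) with A = 4πr² = 0.7238 m².
T⁴ = P/(εσA) + T_w⁴ = 165/(0.38·5.67×10⁻⁸·0.7238) + (299)⁴
    = 1.058×10¹⁰ + 7.993×10⁹ = 1.857×10¹⁰ K⁴.

T ≈ 369 K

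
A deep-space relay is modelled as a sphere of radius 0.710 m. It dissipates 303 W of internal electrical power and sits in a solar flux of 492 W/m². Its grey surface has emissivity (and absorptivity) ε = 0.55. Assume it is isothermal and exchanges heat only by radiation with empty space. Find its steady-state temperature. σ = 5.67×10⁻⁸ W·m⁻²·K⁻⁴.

At steady state, absorbed solar power + internal power = radiated power.
Absorbed: α·S·A_cross = 0.55·492·1.584 = 428.5 W (cross-section πr²).
Total input = 428.5 + 303 = 731.5 W.
Radiated: εσ·A_surf·T⁴ with A_surf = 4πr² = 6.335 m².
T⁴ = 731.5/(0.55·5.67×10⁻⁸·6.335) = 3.703×10⁹ K⁴.

T ≈ 247 K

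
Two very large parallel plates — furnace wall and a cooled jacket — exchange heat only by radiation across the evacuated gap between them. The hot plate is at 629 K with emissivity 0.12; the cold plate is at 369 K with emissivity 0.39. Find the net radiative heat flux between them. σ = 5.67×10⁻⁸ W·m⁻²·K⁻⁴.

For two infinite grey parallel plates, q = σ(T₁⁴ − T₂⁴)/(1/ε₁ + 1/ε₂ − 1).
T₁⁴ − T₂⁴ = 1.565×10¹¹ − 1.854×10¹⁰ = 1.380×10¹¹ K⁴.
1/ε₁ + 1/ε₂ − 1 = 8.333 + 2.564 − 1 = 9.897.
q = 5.67×10⁻⁸ × 1.380×10¹¹ / 9.897.

q ≈ 791 W/m²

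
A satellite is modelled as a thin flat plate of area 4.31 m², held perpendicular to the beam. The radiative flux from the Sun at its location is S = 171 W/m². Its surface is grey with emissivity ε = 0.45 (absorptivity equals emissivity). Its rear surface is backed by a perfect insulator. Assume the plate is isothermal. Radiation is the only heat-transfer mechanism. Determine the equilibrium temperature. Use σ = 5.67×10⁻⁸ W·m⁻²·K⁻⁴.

T ≈ 234 K

At equilibrium, absorbed power = emitted power.
Absorbing cross-section = A = 4.310 m²; emitting surface = A = 4.310 m² (ratio 1).
εS·A_cross = εσ·A_surf·T⁴  ⇒  T⁴ = S/(1σ)   (ε cancels).
T⁴ = 171/(1·5.67×10⁻⁸) = 3.016×10⁹ K⁴.
T = (3.016×10⁹)^(1/4).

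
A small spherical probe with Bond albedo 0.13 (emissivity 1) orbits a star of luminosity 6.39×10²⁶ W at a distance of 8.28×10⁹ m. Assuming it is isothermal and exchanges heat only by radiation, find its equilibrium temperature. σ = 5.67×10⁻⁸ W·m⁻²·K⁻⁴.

T ≈ 1300 K

First find the stellar flux at distance d: S = L/(4πd²) = 6.39×10²⁶/(4π·(8.28×10⁹)²) = 7.417×10⁵ W/m².
For an isothermal sphere, absorbed (1−a)S·πr² = emitted σ·4πr²·T⁴, so T⁴ = (1−a)S/(4σ).
T⁴ = 0.870·7.417×10⁵/(4·5.67×10⁻⁸) = 2.845×10¹² K⁴.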